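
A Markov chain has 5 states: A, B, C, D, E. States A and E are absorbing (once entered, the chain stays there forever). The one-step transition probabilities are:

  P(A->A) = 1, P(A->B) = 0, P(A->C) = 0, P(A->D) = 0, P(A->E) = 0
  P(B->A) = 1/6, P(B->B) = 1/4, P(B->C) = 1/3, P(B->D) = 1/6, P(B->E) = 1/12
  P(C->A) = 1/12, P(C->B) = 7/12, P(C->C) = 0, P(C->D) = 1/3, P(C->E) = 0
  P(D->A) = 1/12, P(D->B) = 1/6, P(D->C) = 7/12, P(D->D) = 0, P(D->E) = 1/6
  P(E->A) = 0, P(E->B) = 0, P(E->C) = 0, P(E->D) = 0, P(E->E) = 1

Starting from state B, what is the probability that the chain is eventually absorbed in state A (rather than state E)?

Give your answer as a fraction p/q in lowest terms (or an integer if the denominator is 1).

Let a_i = P(absorbed in A | start in state i).
Boundary conditions: a_A = 1, a_E = 0.
For each transient state i, a_i = sum_j P(i->j) * a_j:
  a_B = 1/6*a_A + 1/4*a_B + 1/3*a_C + 1/6*a_D + 1/12*a_E
  a_C = 1/12*a_A + 7/12*a_B + 0*a_C + 1/3*a_D + 0*a_E
  a_D = 1/12*a_A + 1/6*a_B + 7/12*a_C + 0*a_D + 1/6*a_E

Substituting a_A = 1 and a_E = 0, rearrange to (I - Q) a = r where r[i] = P(i -> A):
  [3/4, -1/3, -1/6] . (a_B, a_C, a_D) = 1/6
  [-7/12, 1, -1/3] . (a_B, a_C, a_D) = 1/12
  [-1/6, -7/12, 1] . (a_B, a_C, a_D) = 1/12

Solving yields:
  a_B = 167/265
  a_C = 169/265
  a_D = 297/530

Starting state is B, so the absorption probability is a_B = 167/265.

Answer: 167/265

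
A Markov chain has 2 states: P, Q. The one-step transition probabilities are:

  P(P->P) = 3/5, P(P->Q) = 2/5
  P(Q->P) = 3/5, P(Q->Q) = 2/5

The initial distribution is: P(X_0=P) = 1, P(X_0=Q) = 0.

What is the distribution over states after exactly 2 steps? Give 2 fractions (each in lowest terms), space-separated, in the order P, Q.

Answer: 3/5 2/5

Derivation:
Propagating the distribution step by step (d_{t+1} = d_t * P):
d_0 = (P=1, Q=0)
  d_1[P] = 1*3/5 + 0*3/5 = 3/5
  d_1[Q] = 1*2/5 + 0*2/5 = 2/5
d_1 = (P=3/5, Q=2/5)
  d_2[P] = 3/5*3/5 + 2/5*3/5 = 3/5
  d_2[Q] = 3/5*2/5 + 2/5*2/5 = 2/5
d_2 = (P=3/5, Q=2/5)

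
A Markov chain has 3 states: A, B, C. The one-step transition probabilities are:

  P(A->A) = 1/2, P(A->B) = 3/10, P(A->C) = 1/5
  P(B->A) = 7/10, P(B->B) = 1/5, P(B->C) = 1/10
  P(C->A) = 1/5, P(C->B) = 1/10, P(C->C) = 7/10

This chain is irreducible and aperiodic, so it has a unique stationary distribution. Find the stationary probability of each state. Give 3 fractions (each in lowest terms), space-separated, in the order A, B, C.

The stationary distribution satisfies pi = pi * P, i.e.:
  pi_A = 1/2*pi_A + 7/10*pi_B + 1/5*pi_C
  pi_B = 3/10*pi_A + 1/5*pi_B + 1/10*pi_C
  pi_C = 1/5*pi_A + 1/10*pi_B + 7/10*pi_C
with normalization: pi_A + pi_B + pi_C = 1.

Using the first 2 balance equations plus normalization, the linear system A*pi = b is:
  [-1/2, 7/10, 1/5] . pi = 0
  [3/10, -4/5, 1/10] . pi = 0
  [1, 1, 1] . pi = 1

Solving yields:
  pi_A = 23/53
  pi_B = 11/53
  pi_C = 19/53

Verification (pi * P):
  23/53*1/2 + 11/53*7/10 + 19/53*1/5 = 23/53 = pi_A  (ok)
  23/53*3/10 + 11/53*1/5 + 19/53*1/10 = 11/53 = pi_B  (ok)
  23/53*1/5 + 11/53*1/10 + 19/53*7/10 = 19/53 = pi_C  (ok)

Answer: 23/53 11/53 19/53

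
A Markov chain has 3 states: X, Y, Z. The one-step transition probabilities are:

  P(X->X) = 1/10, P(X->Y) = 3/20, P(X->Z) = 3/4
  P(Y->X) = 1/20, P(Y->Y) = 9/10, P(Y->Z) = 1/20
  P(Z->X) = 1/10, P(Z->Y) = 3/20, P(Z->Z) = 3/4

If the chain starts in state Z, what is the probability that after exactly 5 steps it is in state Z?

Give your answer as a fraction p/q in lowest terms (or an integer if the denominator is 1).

Computing P^5 by repeated multiplication:
P^1 =
  X: [1/10, 3/20, 3/4]
  Y: [1/20, 9/10, 1/20]
  Z: [1/10, 3/20, 3/4]
P^2 =
  X: [37/400, 21/80, 129/200]
  Y: [11/200, 33/40, 3/25]
  Z: [37/400, 21/80, 129/200]
P^3 =
  X: [139/1600, 111/320, 453/800]
  Y: [47/800, 123/160, 69/400]
  Z: [139/1600, 111/320, 453/800]
P^4 =
  X: [529/6400, 105/256, 1623/3200]
  Y: [197/3200, 93/128, 339/1600]
  Z: [529/6400, 105/256, 1623/3200]
P^5 =
  X: [407/5120, 2343/5120, 237/512]
  Y: [163/2560, 1779/2560, 309/1280]
  Z: [407/5120, 2343/5120, 237/512]

(P^5)[Z -> Z] = 237/512

Answer: 237/512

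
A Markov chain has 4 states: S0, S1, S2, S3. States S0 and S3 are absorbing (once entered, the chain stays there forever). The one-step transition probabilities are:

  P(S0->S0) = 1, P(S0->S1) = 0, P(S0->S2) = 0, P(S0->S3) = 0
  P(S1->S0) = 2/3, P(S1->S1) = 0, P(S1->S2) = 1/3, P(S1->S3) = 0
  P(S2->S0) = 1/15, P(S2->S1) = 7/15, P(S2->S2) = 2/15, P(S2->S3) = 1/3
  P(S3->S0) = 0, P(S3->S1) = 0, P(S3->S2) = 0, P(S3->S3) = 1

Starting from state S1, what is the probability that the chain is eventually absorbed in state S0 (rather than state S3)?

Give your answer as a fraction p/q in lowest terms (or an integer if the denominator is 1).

Let a_i = P(absorbed in S0 | start in state i).
Boundary conditions: a_S0 = 1, a_S3 = 0.
For each transient state i, a_i = sum_j P(i->j) * a_j:
  a_S1 = 2/3*a_S0 + 0*a_S1 + 1/3*a_S2 + 0*a_S3
  a_S2 = 1/15*a_S0 + 7/15*a_S1 + 2/15*a_S2 + 1/3*a_S3

Substituting a_S0 = 1 and a_S3 = 0, rearrange to (I - Q) a = r where r[i] = P(i -> S0):
  [1, -1/3] . (a_S1, a_S2) = 2/3
  [-7/15, 13/15] . (a_S1, a_S2) = 1/15

Solving yields:
  a_S1 = 27/32
  a_S2 = 17/32

Starting state is S1, so the absorption probability is a_S1 = 27/32.

Answer: 27/32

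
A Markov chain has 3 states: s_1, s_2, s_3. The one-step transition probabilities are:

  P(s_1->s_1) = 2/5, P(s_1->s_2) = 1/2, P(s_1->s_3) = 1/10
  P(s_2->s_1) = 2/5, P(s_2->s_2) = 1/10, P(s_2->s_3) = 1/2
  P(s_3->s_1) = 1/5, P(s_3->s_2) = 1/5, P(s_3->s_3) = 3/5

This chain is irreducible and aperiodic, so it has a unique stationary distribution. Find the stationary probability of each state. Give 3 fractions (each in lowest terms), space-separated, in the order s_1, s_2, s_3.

The stationary distribution satisfies pi = pi * P, i.e.:
  pi_s_1 = 2/5*pi_s_1 + 2/5*pi_s_2 + 1/5*pi_s_3
  pi_s_2 = 1/2*pi_s_1 + 1/10*pi_s_2 + 1/5*pi_s_3
  pi_s_3 = 1/10*pi_s_1 + 1/2*pi_s_2 + 3/5*pi_s_3
with normalization: pi_s_1 + pi_s_2 + pi_s_3 = 1.

Using the first 2 balance equations plus normalization, the linear system A*pi = b is:
  [-3/5, 2/5, 1/5] . pi = 0
  [1/2, -9/10, 1/5] . pi = 0
  [1, 1, 1] . pi = 1

Solving yields:
  pi_s_1 = 13/41
  pi_s_2 = 11/41
  pi_s_3 = 17/41

Verification (pi * P):
  13/41*2/5 + 11/41*2/5 + 17/41*1/5 = 13/41 = pi_s_1  (ok)
  13/41*1/2 + 11/41*1/10 + 17/41*1/5 = 11/41 = pi_s_2  (ok)
  13/41*1/10 + 11/41*1/2 + 17/41*3/5 = 17/41 = pi_s_3  (ok)

Answer: 13/41 11/41 17/41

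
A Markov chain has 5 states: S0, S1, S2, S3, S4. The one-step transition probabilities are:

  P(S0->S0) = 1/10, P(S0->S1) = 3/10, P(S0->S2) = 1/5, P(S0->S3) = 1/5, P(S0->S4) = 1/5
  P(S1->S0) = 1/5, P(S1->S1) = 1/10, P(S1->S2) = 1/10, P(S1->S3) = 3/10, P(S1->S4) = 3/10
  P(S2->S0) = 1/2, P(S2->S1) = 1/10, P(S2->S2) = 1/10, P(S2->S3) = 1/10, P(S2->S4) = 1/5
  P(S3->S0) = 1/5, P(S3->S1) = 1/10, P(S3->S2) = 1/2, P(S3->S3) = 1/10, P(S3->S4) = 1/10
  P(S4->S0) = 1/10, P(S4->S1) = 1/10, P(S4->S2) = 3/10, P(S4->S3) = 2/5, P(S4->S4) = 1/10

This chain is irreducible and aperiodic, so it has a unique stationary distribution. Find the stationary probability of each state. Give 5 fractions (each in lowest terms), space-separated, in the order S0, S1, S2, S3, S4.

Answer: 1967/8501 2487/17002 2045/8501 3491/17002 1500/8501

Derivation:
The stationary distribution satisfies pi = pi * P, i.e.:
  pi_S0 = 1/10*pi_S0 + 1/5*pi_S1 + 1/2*pi_S2 + 1/5*pi_S3 + 1/10*pi_S4
  pi_S1 = 3/10*pi_S0 + 1/10*pi_S1 + 1/10*pi_S2 + 1/10*pi_S3 + 1/10*pi_S4
  pi_S2 = 1/5*pi_S0 + 1/10*pi_S1 + 1/10*pi_S2 + 1/2*pi_S3 + 3/10*pi_S4
  pi_S3 = 1/5*pi_S0 + 3/10*pi_S1 + 1/10*pi_S2 + 1/10*pi_S3 + 2/5*pi_S4
  pi_S4 = 1/5*pi_S0 + 3/10*pi_S1 + 1/5*pi_S2 + 1/10*pi_S3 + 1/10*pi_S4
with normalization: pi_S0 + pi_S1 + pi_S2 + pi_S3 + pi_S4 = 1.

Using the first 4 balance equations plus normalization, the linear system A*pi = b is:
  [-9/10, 1/5, 1/2, 1/5, 1/10] . pi = 0
  [3/10, -9/10, 1/10, 1/10, 1/10] . pi = 0
  [1/5, 1/10, -9/10, 1/2, 3/10] . pi = 0
  [1/5, 3/10, 1/10, -9/10, 2/5] . pi = 0
  [1, 1, 1, 1, 1] . pi = 1

Solving yields:
  pi_S0 = 1967/8501
  pi_S1 = 2487/17002
  pi_S2 = 2045/8501
  pi_S3 = 3491/17002
  pi_S4 = 1500/8501

Verification (pi * P):
  1967/8501*1/10 + 2487/17002*1/5 + 2045/8501*1/2 + 3491/17002*1/5 + 1500/8501*1/10 = 1967/8501 = pi_S0  (ok)
  1967/8501*3/10 + 2487/17002*1/10 + 2045/8501*1/10 + 3491/17002*1/10 + 1500/8501*1/10 = 2487/17002 = pi_S1  (ok)
  1967/8501*1/5 + 2487/17002*1/10 + 2045/8501*1/10 + 3491/17002*1/2 + 1500/8501*3/10 = 2045/8501 = pi_S2  (ok)
  1967/8501*1/5 + 2487/17002*3/10 + 2045/8501*1/10 + 3491/17002*1/10 + 1500/8501*2/5 = 3491/17002 = pi_S3  (ok)
  1967/8501*1/5 + 2487/17002*3/10 + 2045/8501*1/5 + 3491/17002*1/10 + 1500/8501*1/10 = 1500/8501 = pi_S4  (ok)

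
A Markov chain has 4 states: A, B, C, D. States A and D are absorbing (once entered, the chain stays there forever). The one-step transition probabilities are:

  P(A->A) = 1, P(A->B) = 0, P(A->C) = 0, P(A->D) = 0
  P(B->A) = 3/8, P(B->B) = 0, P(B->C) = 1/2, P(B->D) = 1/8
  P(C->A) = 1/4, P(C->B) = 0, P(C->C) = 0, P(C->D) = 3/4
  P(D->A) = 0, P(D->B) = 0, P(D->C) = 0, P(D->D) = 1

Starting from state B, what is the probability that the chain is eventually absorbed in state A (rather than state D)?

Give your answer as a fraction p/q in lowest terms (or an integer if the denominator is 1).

Let a_i = P(absorbed in A | start in state i).
Boundary conditions: a_A = 1, a_D = 0.
For each transient state i, a_i = sum_j P(i->j) * a_j:
  a_B = 3/8*a_A + 0*a_B + 1/2*a_C + 1/8*a_D
  a_C = 1/4*a_A + 0*a_B + 0*a_C + 3/4*a_D

Substituting a_A = 1 and a_D = 0, rearrange to (I - Q) a = r where r[i] = P(i -> A):
  [1, -1/2] . (a_B, a_C) = 3/8
  [0, 1] . (a_B, a_C) = 1/4

Solving yields:
  a_B = 1/2
  a_C = 1/4

Starting state is B, so the absorption probability is a_B = 1/2.

Answer: 1/2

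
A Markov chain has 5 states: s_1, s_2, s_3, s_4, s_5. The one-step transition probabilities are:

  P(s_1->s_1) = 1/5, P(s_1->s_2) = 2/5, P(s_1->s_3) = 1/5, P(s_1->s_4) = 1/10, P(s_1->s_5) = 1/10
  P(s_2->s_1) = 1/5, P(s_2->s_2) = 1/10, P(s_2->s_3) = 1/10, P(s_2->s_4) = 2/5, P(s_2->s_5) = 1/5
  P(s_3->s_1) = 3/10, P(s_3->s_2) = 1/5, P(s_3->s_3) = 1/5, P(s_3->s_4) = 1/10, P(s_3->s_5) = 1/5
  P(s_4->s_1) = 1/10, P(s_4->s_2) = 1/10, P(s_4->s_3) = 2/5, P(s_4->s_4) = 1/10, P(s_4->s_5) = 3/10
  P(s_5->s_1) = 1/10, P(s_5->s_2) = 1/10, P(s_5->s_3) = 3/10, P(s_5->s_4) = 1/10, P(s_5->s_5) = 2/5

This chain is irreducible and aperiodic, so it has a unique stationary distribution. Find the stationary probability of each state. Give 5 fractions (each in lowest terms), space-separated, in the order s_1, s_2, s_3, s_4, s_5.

The stationary distribution satisfies pi = pi * P, i.e.:
  pi_s_1 = 1/5*pi_s_1 + 1/5*pi_s_2 + 3/10*pi_s_3 + 1/10*pi_s_4 + 1/10*pi_s_5
  pi_s_2 = 2/5*pi_s_1 + 1/10*pi_s_2 + 1/5*pi_s_3 + 1/10*pi_s_4 + 1/10*pi_s_5
  pi_s_3 = 1/5*pi_s_1 + 1/10*pi_s_2 + 1/5*pi_s_3 + 2/5*pi_s_4 + 3/10*pi_s_5
  pi_s_4 = 1/10*pi_s_1 + 2/5*pi_s_2 + 1/10*pi_s_3 + 1/10*pi_s_4 + 1/10*pi_s_5
  pi_s_5 = 1/10*pi_s_1 + 1/5*pi_s_2 + 1/5*pi_s_3 + 3/10*pi_s_4 + 2/5*pi_s_5
with normalization: pi_s_1 + pi_s_2 + pi_s_3 + pi_s_4 + pi_s_5 = 1.

Using the first 4 balance equations plus normalization, the linear system A*pi = b is:
  [-4/5, 1/5, 3/10, 1/10, 1/10] . pi = 0
  [2/5, -9/10, 1/5, 1/10, 1/10] . pi = 0
  [1/5, 1/10, -4/5, 2/5, 3/10] . pi = 0
  [1/10, 2/5, 1/10, -9/10, 1/10] . pi = 0
  [1, 1, 1, 1, 1] . pi = 1

Solving yields:
  pi_s_1 = 1844/10035
  pi_s_2 = 359/2007
  pi_s_3 = 2383/10035
  pi_s_4 = 514/3345
  pi_s_5 = 2471/10035

Verification (pi * P):
  1844/10035*1/5 + 359/2007*1/5 + 2383/10035*3/10 + 514/3345*1/10 + 2471/10035*1/10 = 1844/10035 = pi_s_1  (ok)
  1844/10035*2/5 + 359/2007*1/10 + 2383/10035*1/5 + 514/3345*1/10 + 2471/10035*1/10 = 359/2007 = pi_s_2  (ok)
  1844/10035*1/5 + 359/2007*1/10 + 2383/10035*1/5 + 514/3345*2/5 + 2471/10035*3/10 = 2383/10035 = pi_s_3  (ok)
  1844/10035*1/10 + 359/2007*2/5 + 2383/10035*1/10 + 514/3345*1/10 + 2471/10035*1/10 = 514/3345 = pi_s_4  (ok)
  1844/10035*1/10 + 359/2007*1/5 + 2383/10035*1/5 + 514/3345*3/10 + 2471/10035*2/5 = 2471/10035 = pi_s_5  (ok)

Answer: 1844/10035 359/2007 2383/10035 514/3345 2471/10035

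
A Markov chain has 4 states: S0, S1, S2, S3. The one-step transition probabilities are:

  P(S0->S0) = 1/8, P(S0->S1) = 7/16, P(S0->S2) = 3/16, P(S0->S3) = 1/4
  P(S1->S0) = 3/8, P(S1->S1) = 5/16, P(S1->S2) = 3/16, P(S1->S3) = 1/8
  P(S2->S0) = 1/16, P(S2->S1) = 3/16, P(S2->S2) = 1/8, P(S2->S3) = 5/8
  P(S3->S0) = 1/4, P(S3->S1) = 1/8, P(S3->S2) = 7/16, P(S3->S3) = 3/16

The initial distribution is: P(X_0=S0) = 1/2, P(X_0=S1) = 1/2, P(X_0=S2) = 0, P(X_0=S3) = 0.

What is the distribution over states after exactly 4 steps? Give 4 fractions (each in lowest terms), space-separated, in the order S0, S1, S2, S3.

Answer: 13851/65536 16825/65536 15921/65536 18939/65536

Derivation:
Propagating the distribution step by step (d_{t+1} = d_t * P):
d_0 = (S0=1/2, S1=1/2, S2=0, S3=0)
  d_1[S0] = 1/2*1/8 + 1/2*3/8 + 0*1/16 + 0*1/4 = 1/4
  d_1[S1] = 1/2*7/16 + 1/2*5/16 + 0*3/16 + 0*1/8 = 3/8
  d_1[S2] = 1/2*3/16 + 1/2*3/16 + 0*1/8 + 0*7/16 = 3/16
  d_1[S3] = 1/2*1/4 + 1/2*1/8 + 0*5/8 + 0*3/16 = 3/16
d_1 = (S0=1/4, S1=3/8, S2=3/16, S3=3/16)
  d_2[S0] = 1/4*1/8 + 3/8*3/8 + 3/16*1/16 + 3/16*1/4 = 59/256
  d_2[S1] = 1/4*7/16 + 3/8*5/16 + 3/16*3/16 + 3/16*1/8 = 73/256
  d_2[S2] = 1/4*3/16 + 3/8*3/16 + 3/16*1/8 + 3/16*7/16 = 57/256
  d_2[S3] = 1/4*1/4 + 3/8*1/8 + 3/16*5/8 + 3/16*3/16 = 67/256
d_2 = (S0=59/256, S1=73/256, S2=57/256, S3=67/256)
  d_3[S0] = 59/256*1/8 + 73/256*3/8 + 57/256*1/16 + 67/256*1/4 = 881/4096
  d_3[S1] = 59/256*7/16 + 73/256*5/16 + 57/256*3/16 + 67/256*1/8 = 1083/4096
  d_3[S2] = 59/256*3/16 + 73/256*3/16 + 57/256*1/8 + 67/256*7/16 = 979/4096
  d_3[S3] = 59/256*1/4 + 73/256*1/8 + 57/256*5/8 + 67/256*3/16 = 1153/4096
d_3 = (S0=881/4096, S1=1083/4096, S2=979/4096, S3=1153/4096)
  d_4[S0] = 881/4096*1/8 + 1083/4096*3/8 + 979/4096*1/16 + 1153/4096*1/4 = 13851/65536
  d_4[S1] = 881/4096*7/16 + 1083/4096*5/16 + 979/4096*3/16 + 1153/4096*1/8 = 16825/65536
  d_4[S2] = 881/4096*3/16 + 1083/4096*3/16 + 979/4096*1/8 + 1153/4096*7/16 = 15921/65536
  d_4[S3] = 881/4096*1/4 + 1083/4096*1/8 + 979/4096*5/8 + 1153/4096*3/16 = 18939/65536
d_4 = (S0=13851/65536, S1=16825/65536, S2=15921/65536, S3=18939/65536)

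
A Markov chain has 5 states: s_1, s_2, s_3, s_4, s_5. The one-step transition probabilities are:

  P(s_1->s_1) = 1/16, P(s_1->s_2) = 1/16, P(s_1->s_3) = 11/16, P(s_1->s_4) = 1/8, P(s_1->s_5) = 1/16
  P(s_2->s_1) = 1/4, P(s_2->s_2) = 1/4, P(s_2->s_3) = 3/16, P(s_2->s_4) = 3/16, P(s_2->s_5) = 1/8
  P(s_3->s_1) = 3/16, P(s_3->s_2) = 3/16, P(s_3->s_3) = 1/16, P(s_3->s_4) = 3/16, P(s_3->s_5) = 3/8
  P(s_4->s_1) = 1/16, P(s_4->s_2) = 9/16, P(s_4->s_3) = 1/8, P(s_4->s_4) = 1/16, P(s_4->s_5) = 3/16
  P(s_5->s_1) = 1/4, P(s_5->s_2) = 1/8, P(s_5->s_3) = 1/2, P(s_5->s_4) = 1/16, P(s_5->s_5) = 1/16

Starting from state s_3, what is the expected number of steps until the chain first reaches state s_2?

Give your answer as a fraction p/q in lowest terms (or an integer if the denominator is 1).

Let h_i = expected steps to first reach s_2 from state i.
Boundary: h_s_2 = 0.
First-step equations for the other states:
  h_s_1 = 1 + 1/16*h_s_1 + 1/16*h_s_2 + 11/16*h_s_3 + 1/8*h_s_4 + 1/16*h_s_5
  h_s_3 = 1 + 3/16*h_s_1 + 3/16*h_s_2 + 1/16*h_s_3 + 3/16*h_s_4 + 3/8*h_s_5
  h_s_4 = 1 + 1/16*h_s_1 + 9/16*h_s_2 + 1/8*h_s_3 + 1/16*h_s_4 + 3/16*h_s_5
  h_s_5 = 1 + 1/4*h_s_1 + 1/8*h_s_2 + 1/2*h_s_3 + 1/16*h_s_4 + 1/16*h_s_5

Substituting h_s_2 = 0 and rearranging gives the linear system (I - Q) h = 1:
  [15/16, -11/16, -1/8, -1/16] . (h_s_1, h_s_3, h_s_4, h_s_5) = 1
  [-3/16, 15/16, -3/16, -3/8] . (h_s_1, h_s_3, h_s_4, h_s_5) = 1
  [-1/16, -1/8, 15/16, -3/16] . (h_s_1, h_s_3, h_s_4, h_s_5) = 1
  [-1/4, -1/2, -1/16, 15/16] . (h_s_1, h_s_3, h_s_4, h_s_5) = 1

Solving yields:
  h_s_1 = 59872/10941
  h_s_3 = 54088/10941
  h_s_4 = 11544/3647
  h_s_5 = 58792/10941

Starting state is s_3, so the expected hitting time is h_s_3 = 54088/10941.

Answer: 54088/10941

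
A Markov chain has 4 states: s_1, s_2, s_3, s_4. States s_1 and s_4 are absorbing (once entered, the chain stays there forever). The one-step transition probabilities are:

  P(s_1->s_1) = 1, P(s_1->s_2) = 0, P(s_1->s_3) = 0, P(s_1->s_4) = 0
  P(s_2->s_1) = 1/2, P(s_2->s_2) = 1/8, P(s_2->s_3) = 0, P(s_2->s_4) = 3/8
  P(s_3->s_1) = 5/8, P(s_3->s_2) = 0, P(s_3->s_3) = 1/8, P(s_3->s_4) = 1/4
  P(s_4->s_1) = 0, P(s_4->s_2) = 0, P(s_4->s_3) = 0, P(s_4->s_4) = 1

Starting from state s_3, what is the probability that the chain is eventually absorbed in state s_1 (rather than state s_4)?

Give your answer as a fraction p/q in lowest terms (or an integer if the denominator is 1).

Answer: 5/7

Derivation:
Let a_i = P(absorbed in s_1 | start in state i).
Boundary conditions: a_s_1 = 1, a_s_4 = 0.
For each transient state i, a_i = sum_j P(i->j) * a_j:
  a_s_2 = 1/2*a_s_1 + 1/8*a_s_2 + 0*a_s_3 + 3/8*a_s_4
  a_s_3 = 5/8*a_s_1 + 0*a_s_2 + 1/8*a_s_3 + 1/4*a_s_4

Substituting a_s_1 = 1 and a_s_4 = 0, rearrange to (I - Q) a = r where r[i] = P(i -> s_1):
  [7/8, 0] . (a_s_2, a_s_3) = 1/2
  [0, 7/8] . (a_s_2, a_s_3) = 5/8

Solving yields:
  a_s_2 = 4/7
  a_s_3 = 5/7

Starting state is s_3, so the absorption probability is a_s_3 = 5/7.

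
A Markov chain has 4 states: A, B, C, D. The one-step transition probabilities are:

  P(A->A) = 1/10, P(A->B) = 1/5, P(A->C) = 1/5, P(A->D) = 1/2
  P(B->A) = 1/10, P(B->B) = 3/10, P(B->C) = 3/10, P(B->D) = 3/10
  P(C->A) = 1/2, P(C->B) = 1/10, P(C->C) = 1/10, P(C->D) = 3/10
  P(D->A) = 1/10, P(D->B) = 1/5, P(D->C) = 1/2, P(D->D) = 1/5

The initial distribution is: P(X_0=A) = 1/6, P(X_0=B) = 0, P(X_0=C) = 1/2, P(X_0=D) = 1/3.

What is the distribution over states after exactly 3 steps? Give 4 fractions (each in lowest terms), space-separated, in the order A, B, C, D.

Propagating the distribution step by step (d_{t+1} = d_t * P):
d_0 = (A=1/6, B=0, C=1/2, D=1/3)
  d_1[A] = 1/6*1/10 + 0*1/10 + 1/2*1/2 + 1/3*1/10 = 3/10
  d_1[B] = 1/6*1/5 + 0*3/10 + 1/2*1/10 + 1/3*1/5 = 3/20
  d_1[C] = 1/6*1/5 + 0*3/10 + 1/2*1/10 + 1/3*1/2 = 1/4
  d_1[D] = 1/6*1/2 + 0*3/10 + 1/2*3/10 + 1/3*1/5 = 3/10
d_1 = (A=3/10, B=3/20, C=1/4, D=3/10)
  d_2[A] = 3/10*1/10 + 3/20*1/10 + 1/4*1/2 + 3/10*1/10 = 1/5
  d_2[B] = 3/10*1/5 + 3/20*3/10 + 1/4*1/10 + 3/10*1/5 = 19/100
  d_2[C] = 3/10*1/5 + 3/20*3/10 + 1/4*1/10 + 3/10*1/2 = 7/25
  d_2[D] = 3/10*1/2 + 3/20*3/10 + 1/4*3/10 + 3/10*1/5 = 33/100
d_2 = (A=1/5, B=19/100, C=7/25, D=33/100)
  d_3[A] = 1/5*1/10 + 19/100*1/10 + 7/25*1/2 + 33/100*1/10 = 53/250
  d_3[B] = 1/5*1/5 + 19/100*3/10 + 7/25*1/10 + 33/100*1/5 = 191/1000
  d_3[C] = 1/5*1/5 + 19/100*3/10 + 7/25*1/10 + 33/100*1/2 = 29/100
  d_3[D] = 1/5*1/2 + 19/100*3/10 + 7/25*3/10 + 33/100*1/5 = 307/1000
d_3 = (A=53/250, B=191/1000, C=29/100, D=307/1000)

Answer: 53/250 191/1000 29/100 307/1000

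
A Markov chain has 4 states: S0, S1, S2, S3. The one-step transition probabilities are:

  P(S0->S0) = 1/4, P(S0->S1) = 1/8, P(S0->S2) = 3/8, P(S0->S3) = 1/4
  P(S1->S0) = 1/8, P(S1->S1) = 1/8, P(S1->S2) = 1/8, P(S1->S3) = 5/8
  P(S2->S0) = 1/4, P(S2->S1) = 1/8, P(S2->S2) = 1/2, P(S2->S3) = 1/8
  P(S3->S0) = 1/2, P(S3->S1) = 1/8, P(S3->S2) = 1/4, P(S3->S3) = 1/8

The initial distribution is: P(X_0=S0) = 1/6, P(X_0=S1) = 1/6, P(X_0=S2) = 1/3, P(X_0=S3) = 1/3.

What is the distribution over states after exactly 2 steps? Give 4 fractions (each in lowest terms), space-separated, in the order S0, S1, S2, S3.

Answer: 7/24 1/8 137/384 29/128

Derivation:
Propagating the distribution step by step (d_{t+1} = d_t * P):
d_0 = (S0=1/6, S1=1/6, S2=1/3, S3=1/3)
  d_1[S0] = 1/6*1/4 + 1/6*1/8 + 1/3*1/4 + 1/3*1/2 = 5/16
  d_1[S1] = 1/6*1/8 + 1/6*1/8 + 1/3*1/8 + 1/3*1/8 = 1/8
  d_1[S2] = 1/6*3/8 + 1/6*1/8 + 1/3*1/2 + 1/3*1/4 = 1/3
  d_1[S3] = 1/6*1/4 + 1/6*5/8 + 1/3*1/8 + 1/3*1/8 = 11/48
d_1 = (S0=5/16, S1=1/8, S2=1/3, S3=11/48)
  d_2[S0] = 5/16*1/4 + 1/8*1/8 + 1/3*1/4 + 11/48*1/2 = 7/24
  d_2[S1] = 5/16*1/8 + 1/8*1/8 + 1/3*1/8 + 11/48*1/8 = 1/8
  d_2[S2] = 5/16*3/8 + 1/8*1/8 + 1/3*1/2 + 11/48*1/4 = 137/384
  d_2[S3] = 5/16*1/4 + 1/8*5/8 + 1/3*1/8 + 11/48*1/8 = 29/128
d_2 = (S0=7/24, S1=1/8, S2=137/384, S3=29/128)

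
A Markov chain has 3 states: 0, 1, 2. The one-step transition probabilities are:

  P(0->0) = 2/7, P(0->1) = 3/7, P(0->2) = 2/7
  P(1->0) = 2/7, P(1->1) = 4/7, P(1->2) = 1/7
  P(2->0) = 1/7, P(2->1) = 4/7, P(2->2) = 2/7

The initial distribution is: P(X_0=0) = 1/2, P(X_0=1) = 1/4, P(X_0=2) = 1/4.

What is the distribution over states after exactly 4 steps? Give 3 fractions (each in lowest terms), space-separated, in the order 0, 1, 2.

Propagating the distribution step by step (d_{t+1} = d_t * P):
d_0 = (0=1/2, 1=1/4, 2=1/4)
  d_1[0] = 1/2*2/7 + 1/4*2/7 + 1/4*1/7 = 1/4
  d_1[1] = 1/2*3/7 + 1/4*4/7 + 1/4*4/7 = 1/2
  d_1[2] = 1/2*2/7 + 1/4*1/7 + 1/4*2/7 = 1/4
d_1 = (0=1/4, 1=1/2, 2=1/4)
  d_2[0] = 1/4*2/7 + 1/2*2/7 + 1/4*1/7 = 1/4
  d_2[1] = 1/4*3/7 + 1/2*4/7 + 1/4*4/7 = 15/28
  d_2[2] = 1/4*2/7 + 1/2*1/7 + 1/4*2/7 = 3/14
d_2 = (0=1/4, 1=15/28, 2=3/14)
  d_3[0] = 1/4*2/7 + 15/28*2/7 + 3/14*1/7 = 25/98
  d_3[1] = 1/4*3/7 + 15/28*4/7 + 3/14*4/7 = 15/28
  d_3[2] = 1/4*2/7 + 15/28*1/7 + 3/14*2/7 = 41/196
d_3 = (0=25/98, 1=15/28, 2=41/196)
  d_4[0] = 25/98*2/7 + 15/28*2/7 + 41/196*1/7 = 351/1372
  d_4[1] = 25/98*3/7 + 15/28*4/7 + 41/196*4/7 = 367/686
  d_4[2] = 25/98*2/7 + 15/28*1/7 + 41/196*2/7 = 41/196
d_4 = (0=351/1372, 1=367/686, 2=41/196)

Answer: 351/1372 367/686 41/196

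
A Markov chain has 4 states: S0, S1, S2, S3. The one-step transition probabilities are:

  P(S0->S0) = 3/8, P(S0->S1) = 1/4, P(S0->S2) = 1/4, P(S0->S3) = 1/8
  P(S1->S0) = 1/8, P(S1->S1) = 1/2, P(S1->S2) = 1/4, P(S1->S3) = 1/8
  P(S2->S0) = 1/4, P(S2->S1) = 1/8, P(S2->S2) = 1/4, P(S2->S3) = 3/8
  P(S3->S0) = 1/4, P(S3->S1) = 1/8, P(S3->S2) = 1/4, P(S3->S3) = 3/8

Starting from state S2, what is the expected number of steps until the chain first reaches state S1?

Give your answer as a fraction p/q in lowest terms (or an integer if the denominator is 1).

Let h_i = expected steps to first reach S1 from state i.
Boundary: h_S1 = 0.
First-step equations for the other states:
  h_S0 = 1 + 3/8*h_S0 + 1/4*h_S1 + 1/4*h_S2 + 1/8*h_S3
  h_S2 = 1 + 1/4*h_S0 + 1/8*h_S1 + 1/4*h_S2 + 3/8*h_S3
  h_S3 = 1 + 1/4*h_S0 + 1/8*h_S1 + 1/4*h_S2 + 3/8*h_S3

Substituting h_S1 = 0 and rearranging gives the linear system (I - Q) h = 1:
  [5/8, -1/4, -1/8] . (h_S0, h_S2, h_S3) = 1
  [-1/4, 3/4, -3/8] . (h_S0, h_S2, h_S3) = 1
  [-1/4, -1/4, 5/8] . (h_S0, h_S2, h_S3) = 1

Solving yields:
  h_S0 = 16/3
  h_S2 = 56/9
  h_S3 = 56/9

Starting state is S2, so the expected hitting time is h_S2 = 56/9.

Answer: 56/9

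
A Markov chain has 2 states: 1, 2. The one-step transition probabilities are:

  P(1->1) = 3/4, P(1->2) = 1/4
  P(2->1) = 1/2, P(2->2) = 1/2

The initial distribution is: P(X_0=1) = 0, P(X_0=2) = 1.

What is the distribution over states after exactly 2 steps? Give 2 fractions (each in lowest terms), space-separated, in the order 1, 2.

Answer: 5/8 3/8

Derivation:
Propagating the distribution step by step (d_{t+1} = d_t * P):
d_0 = (1=0, 2=1)
  d_1[1] = 0*3/4 + 1*1/2 = 1/2
  d_1[2] = 0*1/4 + 1*1/2 = 1/2
d_1 = (1=1/2, 2=1/2)
  d_2[1] = 1/2*3/4 + 1/2*1/2 = 5/8
  d_2[2] = 1/2*1/4 + 1/2*1/2 = 3/8
d_2 = (1=5/8, 2=3/8)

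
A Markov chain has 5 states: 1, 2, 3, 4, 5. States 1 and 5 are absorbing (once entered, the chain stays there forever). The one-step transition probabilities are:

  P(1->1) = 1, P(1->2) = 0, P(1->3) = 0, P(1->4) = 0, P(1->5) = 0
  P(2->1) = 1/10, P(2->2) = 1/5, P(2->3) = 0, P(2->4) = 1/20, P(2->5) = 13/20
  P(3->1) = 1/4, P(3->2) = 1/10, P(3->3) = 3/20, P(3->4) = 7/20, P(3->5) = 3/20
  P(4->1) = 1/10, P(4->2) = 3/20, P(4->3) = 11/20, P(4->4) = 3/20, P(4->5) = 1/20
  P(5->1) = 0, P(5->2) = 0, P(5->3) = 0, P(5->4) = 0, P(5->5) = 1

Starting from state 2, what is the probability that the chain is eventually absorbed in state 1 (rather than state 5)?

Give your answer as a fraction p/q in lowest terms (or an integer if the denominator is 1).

Answer: 513/3319

Derivation:
Let a_i = P(absorbed in 1 | start in state i).
Boundary conditions: a_1 = 1, a_5 = 0.
For each transient state i, a_i = sum_j P(i->j) * a_j:
  a_2 = 1/10*a_1 + 1/5*a_2 + 0*a_3 + 1/20*a_4 + 13/20*a_5
  a_3 = 1/4*a_1 + 1/10*a_2 + 3/20*a_3 + 7/20*a_4 + 3/20*a_5
  a_4 = 1/10*a_1 + 3/20*a_2 + 11/20*a_3 + 3/20*a_4 + 1/20*a_5

Substituting a_1 = 1 and a_5 = 0, rearrange to (I - Q) a = r where r[i] = P(i -> 1):
  [4/5, 0, -1/20] . (a_2, a_3, a_4) = 1/10
  [-1/10, 17/20, -7/20] . (a_2, a_3, a_4) = 1/4
  [-3/20, -11/20, 17/20] . (a_2, a_3, a_4) = 1/10

Solving yields:
  a_2 = 513/3319
  a_3 = 1683/3319
  a_4 = 1570/3319

Starting state is 2, so the absorption probability is a_2 = 513/3319.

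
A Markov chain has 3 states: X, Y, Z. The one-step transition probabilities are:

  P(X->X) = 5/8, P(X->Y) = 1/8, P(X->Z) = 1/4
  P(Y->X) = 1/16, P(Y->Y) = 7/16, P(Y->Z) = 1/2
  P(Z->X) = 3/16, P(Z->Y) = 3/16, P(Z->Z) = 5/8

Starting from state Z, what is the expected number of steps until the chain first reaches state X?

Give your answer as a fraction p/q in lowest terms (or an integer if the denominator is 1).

Let h_i = expected steps to first reach X from state i.
Boundary: h_X = 0.
First-step equations for the other states:
  h_Y = 1 + 1/16*h_X + 7/16*h_Y + 1/2*h_Z
  h_Z = 1 + 3/16*h_X + 3/16*h_Y + 5/8*h_Z

Substituting h_X = 0 and rearranging gives the linear system (I - Q) h = 1:
  [9/16, -1/2] . (h_Y, h_Z) = 1
  [-3/16, 3/8] . (h_Y, h_Z) = 1

Solving yields:
  h_Y = 112/15
  h_Z = 32/5

Starting state is Z, so the expected hitting time is h_Z = 32/5.

Answer: 32/5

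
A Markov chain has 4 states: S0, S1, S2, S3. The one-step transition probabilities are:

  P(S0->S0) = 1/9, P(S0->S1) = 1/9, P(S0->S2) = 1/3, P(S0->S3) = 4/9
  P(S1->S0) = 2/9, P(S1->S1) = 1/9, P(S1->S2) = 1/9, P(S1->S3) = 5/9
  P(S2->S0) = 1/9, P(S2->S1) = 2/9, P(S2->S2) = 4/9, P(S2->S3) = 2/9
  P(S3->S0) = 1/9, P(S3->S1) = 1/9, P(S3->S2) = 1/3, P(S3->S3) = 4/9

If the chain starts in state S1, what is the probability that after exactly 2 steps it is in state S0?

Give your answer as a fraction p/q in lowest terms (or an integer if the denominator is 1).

Answer: 10/81

Derivation:
Computing P^2 by repeated multiplication:
P^1 =
  S0: [1/9, 1/9, 1/3, 4/9]
  S1: [2/9, 1/9, 1/9, 5/9]
  S2: [1/9, 2/9, 4/9, 2/9]
  S3: [1/9, 1/9, 1/3, 4/9]
P^2 =
  S0: [10/81, 4/27, 28/81, 31/81]
  S1: [10/81, 10/81, 26/81, 35/81]
  S2: [11/81, 13/81, 1/3, 10/27]
  S3: [10/81, 4/27, 28/81, 31/81]

(P^2)[S1 -> S0] = 10/81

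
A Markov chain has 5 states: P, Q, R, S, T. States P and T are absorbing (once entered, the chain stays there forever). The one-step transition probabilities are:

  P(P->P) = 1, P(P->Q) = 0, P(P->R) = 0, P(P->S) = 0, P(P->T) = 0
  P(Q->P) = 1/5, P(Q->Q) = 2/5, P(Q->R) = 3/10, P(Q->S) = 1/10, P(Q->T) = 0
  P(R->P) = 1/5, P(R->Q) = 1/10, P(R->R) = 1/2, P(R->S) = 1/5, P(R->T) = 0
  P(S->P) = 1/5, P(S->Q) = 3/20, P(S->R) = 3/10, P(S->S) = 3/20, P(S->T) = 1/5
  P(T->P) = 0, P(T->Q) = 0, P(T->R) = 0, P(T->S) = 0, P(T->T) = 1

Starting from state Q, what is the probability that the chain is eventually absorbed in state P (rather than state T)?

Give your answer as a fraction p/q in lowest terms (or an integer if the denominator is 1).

Answer: 76/87

Derivation:
Let a_i = P(absorbed in P | start in state i).
Boundary conditions: a_P = 1, a_T = 0.
For each transient state i, a_i = sum_j P(i->j) * a_j:
  a_Q = 1/5*a_P + 2/5*a_Q + 3/10*a_R + 1/10*a_S + 0*a_T
  a_R = 1/5*a_P + 1/10*a_Q + 1/2*a_R + 1/5*a_S + 0*a_T
  a_S = 1/5*a_P + 3/20*a_Q + 3/10*a_R + 3/20*a_S + 1/5*a_T

Substituting a_P = 1 and a_T = 0, rearrange to (I - Q) a = r where r[i] = P(i -> P):
  [3/5, -3/10, -1/10] . (a_Q, a_R, a_S) = 1/5
  [-1/10, 1/2, -1/5] . (a_Q, a_R, a_S) = 1/5
  [-3/20, -3/10, 17/20] . (a_Q, a_R, a_S) = 1/5

Solving yields:
  a_Q = 76/87
  a_R = 74/87
  a_S = 20/29

Starting state is Q, so the absorption probability is a_Q = 76/87.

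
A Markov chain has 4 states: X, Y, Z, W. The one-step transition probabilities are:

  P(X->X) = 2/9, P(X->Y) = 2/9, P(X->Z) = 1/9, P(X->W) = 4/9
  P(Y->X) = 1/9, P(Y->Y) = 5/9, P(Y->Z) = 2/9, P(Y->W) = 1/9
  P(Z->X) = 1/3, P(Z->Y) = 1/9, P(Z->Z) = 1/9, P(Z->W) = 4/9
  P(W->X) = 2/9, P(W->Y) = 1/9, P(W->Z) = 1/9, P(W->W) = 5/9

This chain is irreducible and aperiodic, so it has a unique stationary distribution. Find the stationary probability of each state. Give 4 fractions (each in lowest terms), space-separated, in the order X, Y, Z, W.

Answer: 87/413 100/413 57/413 169/413

Derivation:
The stationary distribution satisfies pi = pi * P, i.e.:
  pi_X = 2/9*pi_X + 1/9*pi_Y + 1/3*pi_Z + 2/9*pi_W
  pi_Y = 2/9*pi_X + 5/9*pi_Y + 1/9*pi_Z + 1/9*pi_W
  pi_Z = 1/9*pi_X + 2/9*pi_Y + 1/9*pi_Z + 1/9*pi_W
  pi_W = 4/9*pi_X + 1/9*pi_Y + 4/9*pi_Z + 5/9*pi_W
with normalization: pi_X + pi_Y + pi_Z + pi_W = 1.

Using the first 3 balance equations plus normalization, the linear system A*pi = b is:
  [-7/9, 1/9, 1/3, 2/9] . pi = 0
  [2/9, -4/9, 1/9, 1/9] . pi = 0
  [1/9, 2/9, -8/9, 1/9] . pi = 0
  [1, 1, 1, 1] . pi = 1

Solving yields:
  pi_X = 87/413
  pi_Y = 100/413
  pi_Z = 57/413
  pi_W = 169/413

Verification (pi * P):
  87/413*2/9 + 100/413*1/9 + 57/413*1/3 + 169/413*2/9 = 87/413 = pi_X  (ok)
  87/413*2/9 + 100/413*5/9 + 57/413*1/9 + 169/413*1/9 = 100/413 = pi_Y  (ok)
  87/413*1/9 + 100/413*2/9 + 57/413*1/9 + 169/413*1/9 = 57/413 = pi_Z  (ok)
  87/413*4/9 + 100/413*1/9 + 57/413*4/9 + 169/413*5/9 = 169/413 = pi_W  (ok)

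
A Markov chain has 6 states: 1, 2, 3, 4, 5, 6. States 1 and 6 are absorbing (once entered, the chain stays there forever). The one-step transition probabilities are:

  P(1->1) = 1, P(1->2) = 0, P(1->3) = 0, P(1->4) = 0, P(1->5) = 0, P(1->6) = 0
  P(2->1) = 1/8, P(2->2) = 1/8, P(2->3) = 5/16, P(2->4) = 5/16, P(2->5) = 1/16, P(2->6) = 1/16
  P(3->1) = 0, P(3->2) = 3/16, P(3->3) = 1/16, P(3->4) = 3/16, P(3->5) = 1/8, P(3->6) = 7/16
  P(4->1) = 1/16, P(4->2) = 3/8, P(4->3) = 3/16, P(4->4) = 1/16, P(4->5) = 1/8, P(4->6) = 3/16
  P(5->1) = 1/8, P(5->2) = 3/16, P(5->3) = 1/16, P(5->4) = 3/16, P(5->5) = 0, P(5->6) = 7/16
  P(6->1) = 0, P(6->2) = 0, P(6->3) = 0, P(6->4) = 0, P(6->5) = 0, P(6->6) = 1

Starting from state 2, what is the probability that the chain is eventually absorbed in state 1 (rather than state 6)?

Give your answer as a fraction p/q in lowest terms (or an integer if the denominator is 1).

Let a_i = P(absorbed in 1 | start in state i).
Boundary conditions: a_1 = 1, a_6 = 0.
For each transient state i, a_i = sum_j P(i->j) * a_j:
  a_2 = 1/8*a_1 + 1/8*a_2 + 5/16*a_3 + 5/16*a_4 + 1/16*a_5 + 1/16*a_6
  a_3 = 0*a_1 + 3/16*a_2 + 1/16*a_3 + 3/16*a_4 + 1/8*a_5 + 7/16*a_6
  a_4 = 1/16*a_1 + 3/8*a_2 + 3/16*a_3 + 1/16*a_4 + 1/8*a_5 + 3/16*a_6
  a_5 = 1/8*a_1 + 3/16*a_2 + 1/16*a_3 + 3/16*a_4 + 0*a_5 + 7/16*a_6

Substituting a_1 = 1 and a_6 = 0, rearrange to (I - Q) a = r where r[i] = P(i -> 1):
  [7/8, -5/16, -5/16, -1/16] . (a_2, a_3, a_4, a_5) = 1/8
  [-3/16, 15/16, -3/16, -1/8] . (a_2, a_3, a_4, a_5) = 0
  [-3/8, -3/16, 15/16, -1/8] . (a_2, a_3, a_4, a_5) = 1/16
  [-3/16, -1/16, -3/16, 1] . (a_2, a_3, a_4, a_5) = 1/8

Solving yields:
  a_2 = 2321/7815
  a_3 = 364/2605
  a_4 = 1913/7815
  a_5 = 613/2605

Starting state is 2, so the absorption probability is a_2 = 2321/7815.

Answer: 2321/7815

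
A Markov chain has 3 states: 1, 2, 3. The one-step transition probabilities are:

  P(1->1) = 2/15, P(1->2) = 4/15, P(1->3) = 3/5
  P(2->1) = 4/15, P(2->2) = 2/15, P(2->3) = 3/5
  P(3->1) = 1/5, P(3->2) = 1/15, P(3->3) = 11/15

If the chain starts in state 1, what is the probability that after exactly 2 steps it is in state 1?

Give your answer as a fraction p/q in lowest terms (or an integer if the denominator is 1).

Computing P^2 by repeated multiplication:
P^1 =
  1: [2/15, 4/15, 3/5]
  2: [4/15, 2/15, 3/5]
  3: [1/5, 1/15, 11/15]
P^2 =
  1: [47/225, 1/9, 17/25]
  2: [43/225, 29/225, 17/25]
  3: [43/225, 1/9, 157/225]

(P^2)[1 -> 1] = 47/225

Answer: 47/225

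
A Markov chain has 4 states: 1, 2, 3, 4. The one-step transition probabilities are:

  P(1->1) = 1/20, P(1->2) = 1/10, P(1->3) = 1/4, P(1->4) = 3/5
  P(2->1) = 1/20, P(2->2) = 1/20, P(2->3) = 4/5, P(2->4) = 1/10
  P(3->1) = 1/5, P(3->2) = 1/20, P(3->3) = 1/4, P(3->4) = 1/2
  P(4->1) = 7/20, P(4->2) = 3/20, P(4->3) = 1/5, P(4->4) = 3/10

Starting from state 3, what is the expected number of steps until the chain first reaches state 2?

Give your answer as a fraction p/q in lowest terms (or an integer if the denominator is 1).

Answer: 390/41

Derivation:
Let h_i = expected steps to first reach 2 from state i.
Boundary: h_2 = 0.
First-step equations for the other states:
  h_1 = 1 + 1/20*h_1 + 1/10*h_2 + 1/4*h_3 + 3/5*h_4
  h_3 = 1 + 1/5*h_1 + 1/20*h_2 + 1/4*h_3 + 1/2*h_4
  h_4 = 1 + 7/20*h_1 + 3/20*h_2 + 1/5*h_3 + 3/10*h_4

Substituting h_2 = 0 and rearranging gives the linear system (I - Q) h = 1:
  [19/20, -1/4, -3/5] . (h_1, h_3, h_4) = 1
  [-1/5, 3/4, -1/2] . (h_1, h_3, h_4) = 1
  [-7/20, -1/5, 7/10] . (h_1, h_3, h_4) = 1

Solving yields:
  h_1 = 370/41
  h_3 = 390/41
  h_4 = 355/41

Starting state is 3, so the expected hitting time is h_3 = 390/41.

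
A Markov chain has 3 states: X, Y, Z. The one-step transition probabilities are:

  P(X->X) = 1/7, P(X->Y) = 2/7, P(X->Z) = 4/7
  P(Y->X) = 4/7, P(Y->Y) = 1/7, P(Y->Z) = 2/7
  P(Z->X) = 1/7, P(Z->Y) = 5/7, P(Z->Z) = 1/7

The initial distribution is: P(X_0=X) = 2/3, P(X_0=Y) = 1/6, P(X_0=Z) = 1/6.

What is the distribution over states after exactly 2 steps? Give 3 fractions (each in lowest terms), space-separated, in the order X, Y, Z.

Propagating the distribution step by step (d_{t+1} = d_t * P):
d_0 = (X=2/3, Y=1/6, Z=1/6)
  d_1[X] = 2/3*1/7 + 1/6*4/7 + 1/6*1/7 = 3/14
  d_1[Y] = 2/3*2/7 + 1/6*1/7 + 1/6*5/7 = 1/3
  d_1[Z] = 2/3*4/7 + 1/6*2/7 + 1/6*1/7 = 19/42
d_1 = (X=3/14, Y=1/3, Z=19/42)
  d_2[X] = 3/14*1/7 + 1/3*4/7 + 19/42*1/7 = 2/7
  d_2[Y] = 3/14*2/7 + 1/3*1/7 + 19/42*5/7 = 127/294
  d_2[Z] = 3/14*4/7 + 1/3*2/7 + 19/42*1/7 = 83/294
d_2 = (X=2/7, Y=127/294, Z=83/294)

Answer: 2/7 127/294 83/294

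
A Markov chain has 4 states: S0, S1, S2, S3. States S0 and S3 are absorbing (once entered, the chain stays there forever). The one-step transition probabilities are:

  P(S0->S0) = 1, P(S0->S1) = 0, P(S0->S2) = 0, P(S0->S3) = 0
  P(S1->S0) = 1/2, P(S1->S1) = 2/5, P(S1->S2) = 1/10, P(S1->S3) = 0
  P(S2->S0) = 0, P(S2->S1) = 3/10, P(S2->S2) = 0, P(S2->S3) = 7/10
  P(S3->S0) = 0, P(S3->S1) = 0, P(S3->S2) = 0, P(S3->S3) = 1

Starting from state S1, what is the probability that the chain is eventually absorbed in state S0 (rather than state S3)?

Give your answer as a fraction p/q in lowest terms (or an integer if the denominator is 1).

Let a_i = P(absorbed in S0 | start in state i).
Boundary conditions: a_S0 = 1, a_S3 = 0.
For each transient state i, a_i = sum_j P(i->j) * a_j:
  a_S1 = 1/2*a_S0 + 2/5*a_S1 + 1/10*a_S2 + 0*a_S3
  a_S2 = 0*a_S0 + 3/10*a_S1 + 0*a_S2 + 7/10*a_S3

Substituting a_S0 = 1 and a_S3 = 0, rearrange to (I - Q) a = r where r[i] = P(i -> S0):
  [3/5, -1/10] . (a_S1, a_S2) = 1/2
  [-3/10, 1] . (a_S1, a_S2) = 0

Solving yields:
  a_S1 = 50/57
  a_S2 = 5/19

Starting state is S1, so the absorption probability is a_S1 = 50/57.

Answer: 50/57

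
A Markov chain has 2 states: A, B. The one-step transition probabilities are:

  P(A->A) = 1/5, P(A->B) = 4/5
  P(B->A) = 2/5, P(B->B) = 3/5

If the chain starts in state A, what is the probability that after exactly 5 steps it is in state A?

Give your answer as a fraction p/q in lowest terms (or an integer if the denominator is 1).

Computing P^5 by repeated multiplication:
P^1 =
  A: [1/5, 4/5]
  B: [2/5, 3/5]
P^2 =
  A: [9/25, 16/25]
  B: [8/25, 17/25]
P^3 =
  A: [41/125, 84/125]
  B: [42/125, 83/125]
P^4 =
  A: [209/625, 416/625]
  B: [208/625, 417/625]
P^5 =
  A: [1041/3125, 2084/3125]
  B: [1042/3125, 2083/3125]

(P^5)[A -> A] = 1041/3125

Answer: 1041/3125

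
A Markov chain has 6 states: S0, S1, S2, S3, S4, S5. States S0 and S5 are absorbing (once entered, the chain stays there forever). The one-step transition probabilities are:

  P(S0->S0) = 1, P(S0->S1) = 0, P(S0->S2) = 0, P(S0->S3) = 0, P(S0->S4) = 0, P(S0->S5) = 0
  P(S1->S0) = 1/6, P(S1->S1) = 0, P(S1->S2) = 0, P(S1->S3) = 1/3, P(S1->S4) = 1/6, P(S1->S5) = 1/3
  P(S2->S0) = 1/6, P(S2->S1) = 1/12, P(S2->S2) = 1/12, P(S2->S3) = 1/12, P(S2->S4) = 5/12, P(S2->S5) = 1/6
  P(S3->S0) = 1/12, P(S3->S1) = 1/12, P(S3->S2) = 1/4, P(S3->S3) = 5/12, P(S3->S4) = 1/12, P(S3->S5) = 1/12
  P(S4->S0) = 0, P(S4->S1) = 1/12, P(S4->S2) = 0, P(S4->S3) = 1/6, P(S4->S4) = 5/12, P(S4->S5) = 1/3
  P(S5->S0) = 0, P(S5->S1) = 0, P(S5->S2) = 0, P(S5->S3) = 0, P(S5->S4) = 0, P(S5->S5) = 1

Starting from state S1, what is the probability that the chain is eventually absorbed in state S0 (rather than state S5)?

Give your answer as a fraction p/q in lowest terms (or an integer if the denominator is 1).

Let a_i = P(absorbed in S0 | start in state i).
Boundary conditions: a_S0 = 1, a_S5 = 0.
For each transient state i, a_i = sum_j P(i->j) * a_j:
  a_S1 = 1/6*a_S0 + 0*a_S1 + 0*a_S2 + 1/3*a_S3 + 1/6*a_S4 + 1/3*a_S5
  a_S2 = 1/6*a_S0 + 1/12*a_S1 + 1/12*a_S2 + 1/12*a_S3 + 5/12*a_S4 + 1/6*a_S5
  a_S3 = 1/12*a_S0 + 1/12*a_S1 + 1/4*a_S2 + 5/12*a_S3 + 1/12*a_S4 + 1/12*a_S5
  a_S4 = 0*a_S0 + 1/12*a_S1 + 0*a_S2 + 1/6*a_S3 + 5/12*a_S4 + 1/3*a_S5

Substituting a_S0 = 1 and a_S5 = 0, rearrange to (I - Q) a = r where r[i] = P(i -> S0):
  [1, 0, -1/3, -1/6] . (a_S1, a_S2, a_S3, a_S4) = 1/6
  [-1/12, 11/12, -1/12, -5/12] . (a_S1, a_S2, a_S3, a_S4) = 1/6
  [-1/12, -1/4, 7/12, -1/12] . (a_S1, a_S2, a_S3, a_S4) = 1/12
  [-1/12, 0, -1/6, 7/12] . (a_S1, a_S2, a_S3, a_S4) = 0

Solving yields:
  a_S1 = 369/1223
  a_S2 = 741/2446
  a_S3 = 821/2446
  a_S4 = 170/1223

Starting state is S1, so the absorption probability is a_S1 = 369/1223.

Answer: 369/1223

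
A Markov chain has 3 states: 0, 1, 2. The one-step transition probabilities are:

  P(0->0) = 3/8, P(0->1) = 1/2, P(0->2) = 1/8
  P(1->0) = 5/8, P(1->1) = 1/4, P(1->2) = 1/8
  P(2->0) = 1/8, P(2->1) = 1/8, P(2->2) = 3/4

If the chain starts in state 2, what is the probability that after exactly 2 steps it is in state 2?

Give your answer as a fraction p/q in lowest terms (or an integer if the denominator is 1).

Answer: 19/32

Derivation:
Computing P^2 by repeated multiplication:
P^1 =
  0: [3/8, 1/2, 1/8]
  1: [5/8, 1/4, 1/8]
  2: [1/8, 1/8, 3/4]
P^2 =
  0: [15/32, 21/64, 13/64]
  1: [13/32, 25/64, 13/64]
  2: [7/32, 3/16, 19/32]

(P^2)[2 -> 2] = 19/32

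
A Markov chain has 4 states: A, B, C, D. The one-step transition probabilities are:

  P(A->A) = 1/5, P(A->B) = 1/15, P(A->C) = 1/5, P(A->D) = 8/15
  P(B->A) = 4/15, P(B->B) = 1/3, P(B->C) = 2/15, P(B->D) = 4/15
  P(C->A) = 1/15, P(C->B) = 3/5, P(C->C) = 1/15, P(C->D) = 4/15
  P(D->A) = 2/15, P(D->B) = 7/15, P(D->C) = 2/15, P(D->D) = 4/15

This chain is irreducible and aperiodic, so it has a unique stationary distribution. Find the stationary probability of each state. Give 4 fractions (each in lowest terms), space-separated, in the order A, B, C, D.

The stationary distribution satisfies pi = pi * P, i.e.:
  pi_A = 1/5*pi_A + 4/15*pi_B + 1/15*pi_C + 2/15*pi_D
  pi_B = 1/15*pi_A + 1/3*pi_B + 3/5*pi_C + 7/15*pi_D
  pi_C = 1/5*pi_A + 2/15*pi_B + 1/15*pi_C + 2/15*pi_D
  pi_D = 8/15*pi_A + 4/15*pi_B + 4/15*pi_C + 4/15*pi_D
with normalization: pi_A + pi_B + pi_C + pi_D = 1.

Using the first 3 balance equations plus normalization, the linear system A*pi = b is:
  [-4/5, 4/15, 1/15, 2/15] . pi = 0
  [1/15, -2/3, 3/5, 7/15] . pi = 0
  [1/5, 2/15, -14/15, 2/15] . pi = 0
  [1, 1, 1, 1] . pi = 1

Solving yields:
  pi_A = 742/4013
  pi_B = 1455/4013
  pi_C = 548/4013
  pi_D = 1268/4013

Verification (pi * P):
  742/4013*1/5 + 1455/4013*4/15 + 548/4013*1/15 + 1268/4013*2/15 = 742/4013 = pi_A  (ok)
  742/4013*1/15 + 1455/4013*1/3 + 548/4013*3/5 + 1268/4013*7/15 = 1455/4013 = pi_B  (ok)
  742/4013*1/5 + 1455/4013*2/15 + 548/4013*1/15 + 1268/4013*2/15 = 548/4013 = pi_C  (ok)
  742/4013*8/15 + 1455/4013*4/15 + 548/4013*4/15 + 1268/4013*4/15 = 1268/4013 = pi_D  (ok)

Answer: 742/4013 1455/4013 548/4013 1268/4013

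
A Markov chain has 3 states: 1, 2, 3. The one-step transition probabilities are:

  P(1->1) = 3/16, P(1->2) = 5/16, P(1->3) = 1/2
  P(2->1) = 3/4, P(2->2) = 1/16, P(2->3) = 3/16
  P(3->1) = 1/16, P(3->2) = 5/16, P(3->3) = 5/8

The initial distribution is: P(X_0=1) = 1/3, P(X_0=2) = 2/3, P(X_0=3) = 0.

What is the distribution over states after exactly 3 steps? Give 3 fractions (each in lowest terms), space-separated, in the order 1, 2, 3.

Answer: 1729/6144 187/768 973/2048

Derivation:
Propagating the distribution step by step (d_{t+1} = d_t * P):
d_0 = (1=1/3, 2=2/3, 3=0)
  d_1[1] = 1/3*3/16 + 2/3*3/4 + 0*1/16 = 9/16
  d_1[2] = 1/3*5/16 + 2/3*1/16 + 0*5/16 = 7/48
  d_1[3] = 1/3*1/2 + 2/3*3/16 + 0*5/8 = 7/24
d_1 = (1=9/16, 2=7/48, 3=7/24)
  d_2[1] = 9/16*3/16 + 7/48*3/4 + 7/24*1/16 = 179/768
  d_2[2] = 9/16*5/16 + 7/48*1/16 + 7/24*5/16 = 53/192
  d_2[3] = 9/16*1/2 + 7/48*3/16 + 7/24*5/8 = 377/768
d_2 = (1=179/768, 2=53/192, 3=377/768)
  d_3[1] = 179/768*3/16 + 53/192*3/4 + 377/768*1/16 = 1729/6144
  d_3[2] = 179/768*5/16 + 53/192*1/16 + 377/768*5/16 = 187/768
  d_3[3] = 179/768*1/2 + 53/192*3/16 + 377/768*5/8 = 973/2048
d_3 = (1=1729/6144, 2=187/768, 3=973/2048)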